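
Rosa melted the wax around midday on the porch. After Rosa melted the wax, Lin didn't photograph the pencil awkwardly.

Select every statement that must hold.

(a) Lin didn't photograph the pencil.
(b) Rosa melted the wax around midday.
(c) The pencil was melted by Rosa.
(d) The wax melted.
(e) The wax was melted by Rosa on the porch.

(a) Not entailed — dropping 'awkwardly' under negation is not valid — the original leaves open that Lin photographed the pencil some other way.
(b) Entailed — dropping 'on the porch' leaves a sub-description the original still satisfies.
(c) Not entailed — Rosa melted the wax, not the pencil; the pencil belongs to the photographing event.
(d) Entailed — 'Rosa melted the wax' is causative; it entails the inchoative 'the wax melted'.
(e) Entailed — this follows by dropping conjuncts from the melting event's description.

(b), (d), (e)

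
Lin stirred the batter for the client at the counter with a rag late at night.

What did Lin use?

a rag

'with a rag' marks the instrument of the stirring event.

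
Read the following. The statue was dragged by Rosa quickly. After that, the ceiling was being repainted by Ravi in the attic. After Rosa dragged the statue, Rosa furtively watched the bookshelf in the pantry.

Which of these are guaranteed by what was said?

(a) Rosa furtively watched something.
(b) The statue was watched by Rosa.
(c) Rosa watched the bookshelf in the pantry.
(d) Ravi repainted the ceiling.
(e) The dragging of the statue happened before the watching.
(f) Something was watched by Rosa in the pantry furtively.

(a) Entailed — the original entails any weakening of itself; this just drops 'in the pantry' and generalizes the patient.
(b) Not entailed — Rosa watched the bookshelf, not the statue; the statue belongs to the dragging event.
(c) Entailed — the original entails any weakening of itself; this just drops 'furtively'.
(d) Not entailed — 'was repainting' is progressive on an accomplishment; it does not entail the completed 'repainted'.
(e) Entailed — the narrative places the dragging before the watching.
(f) Entailed — generalizing the patient leaves a sub-description the original still satisfies.

(a), (c), (e), (f)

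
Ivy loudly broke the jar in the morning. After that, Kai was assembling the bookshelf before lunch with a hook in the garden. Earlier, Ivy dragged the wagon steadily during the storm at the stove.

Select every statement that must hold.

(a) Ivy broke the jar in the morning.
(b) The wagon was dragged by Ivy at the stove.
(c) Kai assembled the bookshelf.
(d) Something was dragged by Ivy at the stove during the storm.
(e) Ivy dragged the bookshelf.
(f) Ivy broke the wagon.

(a) Entailed — this follows by dropping conjuncts from the breaking event's description.
(b) Entailed — this follows by dropping conjuncts from the dragging event's description.
(c) Not entailed — 'was assembling' is progressive on an accomplishment; it does not entail the completed 'assembled'.
(d) Entailed — the original entails any weakening of itself; this just drops 'steadily' and generalizes the patient.
(e) Not entailed — Ivy dragged the wagon, not the bookshelf; the bookshelf belongs to the assembling event.
(f) Not entailed — Ivy broke the jar, not the wagon; the wagon belongs to the dragging event.

(a), (b), (d)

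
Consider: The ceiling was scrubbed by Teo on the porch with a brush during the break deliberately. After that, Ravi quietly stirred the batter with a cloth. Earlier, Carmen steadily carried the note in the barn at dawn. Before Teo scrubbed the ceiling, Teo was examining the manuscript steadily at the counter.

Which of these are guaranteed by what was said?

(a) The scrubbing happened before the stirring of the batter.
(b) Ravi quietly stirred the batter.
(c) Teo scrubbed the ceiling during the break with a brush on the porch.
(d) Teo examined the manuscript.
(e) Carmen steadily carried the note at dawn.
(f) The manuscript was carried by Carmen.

(a) Entailed — the narrative places the scrubbing before the stirring.
(b) Entailed — this follows by dropping conjuncts from the stirring event's description.
(c) Entailed — this follows by dropping conjuncts from the scrubbing event's description.
(d) Entailed — 'examine' is an activity; 'was examining' entails that some examining happened, so 'examined' holds.
(e) Entailed — this follows by dropping conjuncts from the carrying event's description.
(f) Not entailed — Carmen carried the note, not the manuscript; the manuscript belongs to the examining event.

(a), (b), (c), (d), (e)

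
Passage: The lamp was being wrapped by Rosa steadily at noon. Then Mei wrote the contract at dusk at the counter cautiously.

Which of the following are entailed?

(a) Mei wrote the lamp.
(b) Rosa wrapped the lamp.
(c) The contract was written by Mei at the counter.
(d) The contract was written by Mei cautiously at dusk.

(a) Not entailed — Mei wrote the contract, not the lamp; the lamp belongs to the wrapping event.
(b) Not entailed — 'was wrapping' is progressive on an accomplishment; it does not entail the completed 'wrapped'.
(c) Entailed — every conjunct here is already in the original writing event.
(d) Entailed — dropping 'at the counter' leaves a sub-description the original still satisfies.

(c), (d)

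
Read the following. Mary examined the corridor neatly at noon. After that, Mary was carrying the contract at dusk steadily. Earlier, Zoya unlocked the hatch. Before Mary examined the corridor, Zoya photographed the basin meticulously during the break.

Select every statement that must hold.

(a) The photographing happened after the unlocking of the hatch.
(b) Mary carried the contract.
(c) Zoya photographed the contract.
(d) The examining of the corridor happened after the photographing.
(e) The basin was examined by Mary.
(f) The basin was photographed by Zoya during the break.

(a) Not entailed — the narrative doesn't order the unlocking relative to the photographing.
(b) Entailed — 'carry' is an activity; 'was carrying' entails that some carrying happened, so 'carried' holds.
(c) Not entailed — Zoya photographed the basin, not the contract; the contract belongs to the carrying event.
(d) Entailed — the narrative places the photographing before the examining.
(e) Not entailed — Mary examined the corridor, not the basin; the basin belongs to the photographing event.
(f) Entailed — every conjunct here is already in the original photographing event.

(b), (d), (f)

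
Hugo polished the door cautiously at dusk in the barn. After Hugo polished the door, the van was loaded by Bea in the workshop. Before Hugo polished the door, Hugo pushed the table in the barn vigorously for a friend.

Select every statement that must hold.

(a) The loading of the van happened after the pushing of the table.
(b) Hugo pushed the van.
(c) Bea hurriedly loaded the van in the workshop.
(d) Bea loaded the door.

(a) Entailed — the narrative places the pushing before the loading.
(b) Not entailed — Hugo pushed the table, not the van; the van belongs to the loading event.
(c) Not entailed — 'hurriedly' adds information not in the original event.
(d) Not entailed — Bea loaded the van, not the door; the door belongs to the polishing event.

(a)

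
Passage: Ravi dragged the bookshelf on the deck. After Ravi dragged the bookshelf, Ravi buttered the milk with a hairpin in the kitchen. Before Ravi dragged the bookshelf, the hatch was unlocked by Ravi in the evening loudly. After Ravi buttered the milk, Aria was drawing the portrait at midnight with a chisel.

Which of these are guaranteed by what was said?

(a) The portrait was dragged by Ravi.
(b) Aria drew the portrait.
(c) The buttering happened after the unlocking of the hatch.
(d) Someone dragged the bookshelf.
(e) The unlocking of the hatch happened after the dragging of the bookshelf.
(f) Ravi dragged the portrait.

(c), (d)

(a) Not entailed — Ravi dragged the bookshelf, not the portrait; the portrait belongs to the drawing event.
(b) Not entailed — 'was drawing' is progressive on an accomplishment; it does not entail the completed 'drew'.
(c) Entailed — the narrative places the unlocking before the buttering.
(d) Entailed — dropping 'on the deck' and generalizing the agent leaves a sub-description the original still satisfies.
(e) Not entailed — the narrative places the unlocking before the dragging, not after.
(f) Not entailed — Ravi dragged the bookshelf, not the portrait; the portrait belongs to the drawing event.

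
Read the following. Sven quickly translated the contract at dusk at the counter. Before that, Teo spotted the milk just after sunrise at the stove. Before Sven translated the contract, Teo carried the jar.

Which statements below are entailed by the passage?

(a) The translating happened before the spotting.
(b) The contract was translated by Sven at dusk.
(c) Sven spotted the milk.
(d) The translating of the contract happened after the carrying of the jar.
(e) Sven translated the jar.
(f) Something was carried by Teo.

(b), (d), (f)

(a) Not entailed — the narrative places the spotting before the translating, not after.
(b) Entailed — dropping 'quickly', 'at the counter' leaves a sub-description the original still satisfies.
(c) Not entailed — the passage has Teo spotting the milk, not Sven.
(d) Entailed — the narrative places the carrying before the translating.
(e) Not entailed — Sven translated the contract, not the jar; the jar belongs to the carrying event.
(f) Entailed — this follows by dropping conjuncts from the carrying event's description.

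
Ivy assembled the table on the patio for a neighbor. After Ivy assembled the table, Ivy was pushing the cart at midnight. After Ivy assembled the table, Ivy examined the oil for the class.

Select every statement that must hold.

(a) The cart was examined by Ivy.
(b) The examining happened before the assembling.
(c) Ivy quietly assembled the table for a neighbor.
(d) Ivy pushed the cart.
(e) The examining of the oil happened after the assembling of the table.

(d), (e)

(a) Not entailed — Ivy examined the oil, not the cart; the cart belongs to the pushing event.
(b) Not entailed — the narrative places the assembling before the examining, not after.
(c) Not entailed — 'quietly' adds information not in the original event.
(d) Entailed — 'push' is an activity; 'was pushing' entails that some pushing happened, so 'pushed' holds.
(e) Entailed — the narrative places the assembling before the examining.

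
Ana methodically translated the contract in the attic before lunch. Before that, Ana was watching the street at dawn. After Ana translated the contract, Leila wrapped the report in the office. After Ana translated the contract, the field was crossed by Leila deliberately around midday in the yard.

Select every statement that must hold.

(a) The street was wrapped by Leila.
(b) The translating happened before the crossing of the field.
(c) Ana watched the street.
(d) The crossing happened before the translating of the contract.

(b), (c)

(a) Not entailed — Leila wrapped the report, not the street; the street belongs to the watching event.
(b) Entailed — the narrative places the translating before the crossing.
(c) Entailed — 'watch' is an activity; 'was watching' entails that some watching happened, so 'watched' holds.
(d) Not entailed — the narrative places the translating before the crossing, not after.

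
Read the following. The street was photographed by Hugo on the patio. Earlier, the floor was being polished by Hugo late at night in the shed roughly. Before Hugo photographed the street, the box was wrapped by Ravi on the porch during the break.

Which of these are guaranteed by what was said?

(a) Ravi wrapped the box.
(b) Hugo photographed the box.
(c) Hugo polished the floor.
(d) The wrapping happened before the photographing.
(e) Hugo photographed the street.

(a) Entailed — dropping 'during the break', 'on the porch' leaves a sub-description the original still satisfies.
(b) Not entailed — Hugo photographed the street, not the box; the box belongs to the wrapping event.
(c) Entailed — 'polish' is an activity; 'was polishing' entails that some polishing happened, so 'polished' holds.
(d) Entailed — the narrative places the wrapping before the photographing.
(e) Entailed — the original entails any weakening of itself; this just drops 'on the patio'.

(a), (c), (d), (e)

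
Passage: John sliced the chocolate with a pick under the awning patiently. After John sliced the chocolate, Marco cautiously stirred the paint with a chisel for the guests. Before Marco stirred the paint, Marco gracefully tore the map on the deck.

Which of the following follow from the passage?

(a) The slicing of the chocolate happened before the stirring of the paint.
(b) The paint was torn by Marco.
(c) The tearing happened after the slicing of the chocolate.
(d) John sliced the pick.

(a)

(a) Entailed — the narrative places the slicing before the stirring.
(b) Not entailed — Marco tore the map, not the paint; the paint belongs to the stirring event.
(c) Not entailed — the narrative doesn't order the slicing relative to the tearing.
(d) Not entailed — the pick is the instrument, not what was sliced.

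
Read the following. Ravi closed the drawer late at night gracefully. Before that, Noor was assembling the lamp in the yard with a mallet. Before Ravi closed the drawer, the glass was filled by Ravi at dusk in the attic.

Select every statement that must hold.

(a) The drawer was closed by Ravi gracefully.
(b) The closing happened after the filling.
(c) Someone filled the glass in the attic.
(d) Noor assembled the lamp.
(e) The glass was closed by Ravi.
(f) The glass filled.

(a), (b), (c), (f)

(a) Entailed — this follows by dropping conjuncts from the closing event's description.
(b) Entailed — the narrative places the filling before the closing.
(c) Entailed — dropping 'at dusk' and generalizing the agent leaves a sub-description the original still satisfies.
(d) Not entailed — 'was assembling' is progressive on an accomplishment; it does not entail the completed 'assembled'.
(e) Not entailed — Ravi closed the drawer, not the glass; the glass belongs to the filling event.
(f) Entailed — 'Ravi filled the glass' is causative; it entails the inchoative 'the glass filled'.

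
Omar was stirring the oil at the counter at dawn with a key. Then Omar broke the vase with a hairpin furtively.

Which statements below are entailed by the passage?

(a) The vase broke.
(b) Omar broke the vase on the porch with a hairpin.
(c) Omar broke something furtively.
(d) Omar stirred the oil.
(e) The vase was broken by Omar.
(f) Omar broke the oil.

(a) Entailed — 'Omar broke the vase' is causative; it entails the inchoative 'the vase broke'.
(b) Not entailed — 'on the porch' adds information not in the original event.
(c) Entailed — the original entails any weakening of itself; this just drops 'with a hairpin' and generalizes the patient.
(d) Entailed — 'stir' is an activity; 'was stirring' entails that some stirring happened, so 'stirred' holds.
(e) Entailed — dropping 'with a hairpin', 'furtively' leaves a sub-description the original still satisfies.
(f) Not entailed — Omar broke the vase, not the oil; the oil belongs to the stirring event.

(a), (c), (d), (e)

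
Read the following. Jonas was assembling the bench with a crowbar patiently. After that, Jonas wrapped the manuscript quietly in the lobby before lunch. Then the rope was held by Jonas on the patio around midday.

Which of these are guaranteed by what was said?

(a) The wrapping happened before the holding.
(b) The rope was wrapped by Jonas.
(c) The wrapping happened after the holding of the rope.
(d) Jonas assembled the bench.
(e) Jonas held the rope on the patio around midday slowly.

(a)

(a) Entailed — the narrative places the wrapping before the holding.
(b) Not entailed — Jonas wrapped the manuscript, not the rope; the rope belongs to the holding event.
(c) Not entailed — the narrative places the wrapping before the holding, not after.
(d) Not entailed — 'was assembling' is progressive on an accomplishment; it does not entail the completed 'assembled'.
(e) Not entailed — 'slowly' adds information not in the original event.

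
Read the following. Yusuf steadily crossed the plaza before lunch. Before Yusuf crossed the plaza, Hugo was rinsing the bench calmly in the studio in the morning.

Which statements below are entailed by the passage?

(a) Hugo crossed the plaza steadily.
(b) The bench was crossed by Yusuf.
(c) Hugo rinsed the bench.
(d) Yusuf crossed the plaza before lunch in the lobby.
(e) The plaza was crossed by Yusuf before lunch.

(c), (e)

(a) Not entailed — the passage has Yusuf crossing the plaza, not Hugo.
(b) Not entailed — Yusuf crossed the plaza, not the bench; the bench belongs to the rinsing event.
(c) Entailed — 'rinse' is an activity; 'was rinsing' entails that some rinsing happened, so 'rinsed' holds.
(d) Not entailed — 'in the lobby' adds information not in the original event.
(e) Entailed — this follows by dropping conjuncts from the crossing event's description.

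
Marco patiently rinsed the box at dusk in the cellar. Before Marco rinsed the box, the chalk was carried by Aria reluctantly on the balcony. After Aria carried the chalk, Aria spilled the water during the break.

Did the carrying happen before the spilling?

The narrative orders the carrying before the spilling.

yes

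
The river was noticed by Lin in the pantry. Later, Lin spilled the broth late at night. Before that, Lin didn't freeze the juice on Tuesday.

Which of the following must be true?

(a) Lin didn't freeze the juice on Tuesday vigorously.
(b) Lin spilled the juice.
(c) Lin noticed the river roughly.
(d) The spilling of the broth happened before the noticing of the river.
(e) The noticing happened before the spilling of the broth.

(a) Entailed — under negation, adding a further restriction is entailed: if no such freezing event occurred, none occurred vigorously either.
(b) Not entailed — Lin spilled the broth, not the juice; the juice belongs to the freezing event.
(c) Not entailed — 'roughly' adds information not in the original event.
(d) Not entailed — the narrative places the noticing before the spilling, not after.
(e) Entailed — the narrative places the noticing before the spilling.

(a), (e)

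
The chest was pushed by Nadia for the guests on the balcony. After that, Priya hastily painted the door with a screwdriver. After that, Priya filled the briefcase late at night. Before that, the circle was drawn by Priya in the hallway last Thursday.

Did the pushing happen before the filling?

The narrative orders the pushing before the filling.

yes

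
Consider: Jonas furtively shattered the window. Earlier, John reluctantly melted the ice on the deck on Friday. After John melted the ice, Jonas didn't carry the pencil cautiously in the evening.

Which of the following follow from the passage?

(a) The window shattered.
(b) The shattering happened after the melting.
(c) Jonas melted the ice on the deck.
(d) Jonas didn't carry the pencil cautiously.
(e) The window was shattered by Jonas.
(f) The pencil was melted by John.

(a) Entailed — 'Jonas shattered the window' is causative; it entails the inchoative 'the window shattered'.
(b) Entailed — the narrative places the melting before the shattering.
(c) Not entailed — the passage has John melting the ice, not Jonas.
(d) Not entailed — dropping 'in the evening' under negation is not valid — the original leaves open that Jonas carried the pencil some other way.
(e) Entailed — dropping 'furtively' leaves a sub-description the original still satisfies.
(f) Not entailed — John melted the ice, not the pencil; the pencil belongs to the carrying event.

(a), (b), (e)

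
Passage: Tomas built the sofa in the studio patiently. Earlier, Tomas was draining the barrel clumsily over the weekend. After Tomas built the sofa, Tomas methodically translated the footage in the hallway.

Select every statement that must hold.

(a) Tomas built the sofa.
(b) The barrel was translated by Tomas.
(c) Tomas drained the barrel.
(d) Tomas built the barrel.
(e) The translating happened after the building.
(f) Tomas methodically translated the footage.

(a), (e), (f)

(a) Entailed — every conjunct here is already in the original building event.
(b) Not entailed — Tomas translated the footage, not the barrel; the barrel belongs to the draining event.
(c) Not entailed — 'was draining' is progressive on an accomplishment; it does not entail the completed 'drained'.
(d) Not entailed — Tomas built the sofa, not the barrel; the barrel belongs to the draining event.
(e) Entailed — the narrative places the building before the translating.
(f) Entailed — dropping 'in the hallway' leaves a sub-description the original still satisfies.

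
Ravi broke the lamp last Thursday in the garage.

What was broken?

the lamp

'the lamp' marks the patient of the breaking event.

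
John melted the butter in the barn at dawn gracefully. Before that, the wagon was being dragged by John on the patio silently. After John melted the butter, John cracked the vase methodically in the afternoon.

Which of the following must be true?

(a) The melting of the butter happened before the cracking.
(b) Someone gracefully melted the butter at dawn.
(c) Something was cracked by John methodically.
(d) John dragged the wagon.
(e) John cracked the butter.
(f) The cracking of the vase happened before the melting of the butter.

(a), (b), (c), (d)

(a) Entailed — the narrative places the melting before the cracking.
(b) Entailed — the original entails any weakening of itself; this just drops 'in the barn' and generalizes the agent.
(c) Entailed — this follows by dropping conjuncts from the cracking event's description.
(d) Entailed — 'drag' is an activity; 'was dragging' entails that some dragging happened, so 'dragged' holds.
(e) Not entailed — John cracked the vase, not the butter; the butter belongs to the melting event.
(f) Not entailed — the narrative places the melting before the cracking, not after.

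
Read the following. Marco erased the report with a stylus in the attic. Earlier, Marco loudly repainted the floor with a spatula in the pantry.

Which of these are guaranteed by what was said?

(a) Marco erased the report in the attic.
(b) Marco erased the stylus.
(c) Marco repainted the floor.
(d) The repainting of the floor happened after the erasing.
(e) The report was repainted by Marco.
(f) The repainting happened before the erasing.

(a) Entailed — every conjunct here is already in the original erasing event.
(b) Not entailed — the stylus is the instrument, not what was erased.
(c) Entailed — dropping 'in the pantry', 'with a spatula', 'loudly' leaves a sub-description the original still satisfies.
(d) Not entailed — the narrative places the repainting before the erasing, not after.
(e) Not entailed — Marco repainted the floor, not the report; the report belongs to the erasing event.
(f) Entailed — the narrative places the repainting before the erasing.

(a), (c), (f)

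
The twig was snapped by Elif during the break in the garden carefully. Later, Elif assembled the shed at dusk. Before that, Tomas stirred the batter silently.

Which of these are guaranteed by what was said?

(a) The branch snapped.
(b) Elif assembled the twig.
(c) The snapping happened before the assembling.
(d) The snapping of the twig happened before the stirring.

(a) Not entailed — the twig is what snapped, not the branch.
(b) Not entailed — Elif assembled the shed, not the twig; the twig belongs to the snapping event.
(c) Entailed — the narrative places the snapping before the assembling.
(d) Not entailed — the narrative doesn't order the snapping relative to the stirring.

(c)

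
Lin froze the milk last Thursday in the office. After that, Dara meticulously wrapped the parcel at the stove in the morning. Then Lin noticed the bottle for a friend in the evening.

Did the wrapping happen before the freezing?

The narrative orders the freezing before the wrapping.

no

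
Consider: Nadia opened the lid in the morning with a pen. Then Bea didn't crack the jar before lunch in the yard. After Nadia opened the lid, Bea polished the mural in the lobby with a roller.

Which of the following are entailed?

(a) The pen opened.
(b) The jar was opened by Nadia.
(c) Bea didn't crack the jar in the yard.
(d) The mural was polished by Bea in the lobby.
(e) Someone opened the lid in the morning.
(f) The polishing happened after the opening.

(a) Not entailed — the lid is what opened, not the pen.
(b) Not entailed — Nadia opened the lid, not the jar; the jar belongs to the cracking event.
(c) Not entailed — dropping 'before lunch' under negation is not valid — the original leaves open that Bea cracked the jar some other way.
(d) Entailed — this follows by dropping conjuncts from the polishing event's description.
(e) Entailed — dropping 'with a pen' and generalizing the agent leaves a sub-description the original still satisfies.
(f) Entailed — the narrative places the opening before the polishing.

(d), (e), (f)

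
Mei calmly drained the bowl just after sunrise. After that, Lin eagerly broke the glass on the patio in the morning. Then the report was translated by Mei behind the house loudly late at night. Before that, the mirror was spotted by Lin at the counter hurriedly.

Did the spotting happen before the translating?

yes

The narrative orders the spotting before the translating.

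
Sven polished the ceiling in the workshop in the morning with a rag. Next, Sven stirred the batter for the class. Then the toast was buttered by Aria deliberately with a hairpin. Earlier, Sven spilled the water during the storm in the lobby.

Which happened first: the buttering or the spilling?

The connectives place the spilling before the buttering.

the spilling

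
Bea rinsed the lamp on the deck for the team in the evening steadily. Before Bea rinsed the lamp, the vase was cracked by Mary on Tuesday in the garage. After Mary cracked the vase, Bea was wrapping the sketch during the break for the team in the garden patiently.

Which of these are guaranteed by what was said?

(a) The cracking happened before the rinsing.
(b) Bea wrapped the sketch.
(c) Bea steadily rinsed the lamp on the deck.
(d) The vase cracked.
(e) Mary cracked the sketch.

(a) Entailed — the narrative places the cracking before the rinsing.
(b) Not entailed — 'was wrapping' is progressive on an accomplishment; it does not entail the completed 'wrapped'.
(c) Entailed — dropping 'in the evening', 'for the team' leaves a sub-description the original still satisfies.
(d) Entailed — 'Mary cracked the vase' is causative; it entails the inchoative 'the vase cracked'.
(e) Not entailed — Mary cracked the vase, not the sketch; the sketch belongs to the wrapping event.

(a), (c), (d)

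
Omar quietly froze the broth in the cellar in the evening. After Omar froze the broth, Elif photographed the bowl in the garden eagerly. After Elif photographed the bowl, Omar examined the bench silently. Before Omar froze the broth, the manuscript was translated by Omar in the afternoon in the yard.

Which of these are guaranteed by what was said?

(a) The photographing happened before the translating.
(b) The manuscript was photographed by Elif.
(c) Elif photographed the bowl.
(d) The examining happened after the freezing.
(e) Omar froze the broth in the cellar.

(a) Not entailed — the narrative places the translating before the photographing, not after.
(b) Not entailed — Elif photographed the bowl, not the manuscript; the manuscript belongs to the translating event.
(c) Entailed — the original entails any weakening of itself; this just drops 'in the garden', 'eagerly'.
(d) Entailed — the narrative places the freezing before the examining.
(e) Entailed — this follows by dropping conjuncts from the freezing event's description.

(c), (d), (e)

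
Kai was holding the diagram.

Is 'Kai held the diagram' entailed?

'hold' is atelic; if Kai was holding the diagram, then Kai held the diagram (for some time).

yes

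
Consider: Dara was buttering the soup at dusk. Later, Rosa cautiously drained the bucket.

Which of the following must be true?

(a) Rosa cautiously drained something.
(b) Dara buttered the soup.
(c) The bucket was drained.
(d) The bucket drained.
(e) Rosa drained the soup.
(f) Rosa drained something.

(a), (c), (d), (f)

(a) Entailed — generalizing the patient leaves a sub-description the original still satisfies.
(b) Not entailed — 'was buttering' is progressive on an accomplishment; it does not entail the completed 'buttered'.
(c) Entailed — every conjunct here is already in the original draining event.
(d) Entailed — 'Rosa drained the bucket' is causative; it entails the inchoative 'the bucket drained'.
(e) Not entailed — Rosa drained the bucket, not the soup; the soup belongs to the buttering event.
(f) Entailed — every conjunct here is already in the original draining event.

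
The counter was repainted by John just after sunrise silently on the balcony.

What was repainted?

'the counter' marks the patient of the repainting event.

the counter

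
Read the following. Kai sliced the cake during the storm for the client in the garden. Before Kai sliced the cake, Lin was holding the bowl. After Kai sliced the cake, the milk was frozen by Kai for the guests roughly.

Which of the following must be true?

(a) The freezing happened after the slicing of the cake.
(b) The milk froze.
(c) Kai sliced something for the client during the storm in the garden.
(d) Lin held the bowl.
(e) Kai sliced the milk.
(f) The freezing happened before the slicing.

(a), (b), (c), (d)

(a) Entailed — the narrative places the slicing before the freezing.
(b) Entailed — 'Kai froze the milk' is causative; it entails the inchoative 'the milk froze'.
(c) Entailed — this follows by dropping conjuncts from the slicing event's description.
(d) Entailed — 'hold' is an activity; 'was holding' entails that some holding happened, so 'held' holds.
(e) Not entailed — Kai sliced the cake, not the milk; the milk belongs to the freezing event.
(f) Not entailed — the narrative places the slicing before the freezing, not after.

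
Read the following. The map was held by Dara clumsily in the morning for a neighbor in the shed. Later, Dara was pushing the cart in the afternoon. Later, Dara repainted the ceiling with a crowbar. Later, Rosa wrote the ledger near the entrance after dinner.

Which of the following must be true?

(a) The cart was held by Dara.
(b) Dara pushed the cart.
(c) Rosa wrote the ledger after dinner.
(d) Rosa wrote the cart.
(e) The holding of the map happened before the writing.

(b), (c), (e)

(a) Not entailed — Dara held the map, not the cart; the cart belongs to the pushing event.
(b) Entailed — 'push' is an activity; 'was pushing' entails that some pushing happened, so 'pushed' holds.
(c) Entailed — every conjunct here is already in the original writing event.
(d) Not entailed — Rosa wrote the ledger, not the cart; the cart belongs to the pushing event.
(e) Entailed — the narrative places the holding before the writing.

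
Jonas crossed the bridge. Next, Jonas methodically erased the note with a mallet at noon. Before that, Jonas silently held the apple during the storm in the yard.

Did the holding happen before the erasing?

yes

The narrative orders the holding before the erasing.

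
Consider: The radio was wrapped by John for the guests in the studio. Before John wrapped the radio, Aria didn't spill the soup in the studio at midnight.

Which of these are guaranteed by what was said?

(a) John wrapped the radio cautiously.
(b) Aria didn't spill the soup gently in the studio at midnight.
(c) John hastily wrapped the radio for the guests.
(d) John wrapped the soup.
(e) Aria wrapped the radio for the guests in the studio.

(a) Not entailed — 'cautiously' adds information not in the original event.
(b) Entailed — under negation, adding a further restriction is entailed: if no such spilling event occurred, none occurred gently either.
(c) Not entailed — 'hastily' adds information not in the original event.
(d) Not entailed — John wrapped the radio, not the soup; the soup belongs to the spilling event.
(e) Not entailed — the passage has John wrapping the radio, not Aria.

(b)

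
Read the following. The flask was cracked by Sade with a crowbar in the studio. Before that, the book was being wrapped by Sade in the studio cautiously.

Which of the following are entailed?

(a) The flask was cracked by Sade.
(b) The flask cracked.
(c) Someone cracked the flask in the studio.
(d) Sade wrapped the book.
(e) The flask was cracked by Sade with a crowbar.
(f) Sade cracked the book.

(a) Entailed — dropping 'in the studio', 'with a crowbar' leaves a sub-description the original still satisfies.
(b) Entailed — 'Sade cracked the flask' is causative; it entails the inchoative 'the flask cracked'.
(c) Entailed — the original entails any weakening of itself; this just drops 'with a crowbar' and generalizes the agent.
(d) Not entailed — 'was wrapping' is progressive on an accomplishment; it does not entail the completed 'wrapped'.
(e) Entailed — every conjunct here is already in the original cracking event.
(f) Not entailed — Sade cracked the flask, not the book; the book belongs to the wrapping event.

(a), (b), (c), (e)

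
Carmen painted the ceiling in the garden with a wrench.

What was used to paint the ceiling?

a wrench

'with a wrench' marks the instrument of the painting event.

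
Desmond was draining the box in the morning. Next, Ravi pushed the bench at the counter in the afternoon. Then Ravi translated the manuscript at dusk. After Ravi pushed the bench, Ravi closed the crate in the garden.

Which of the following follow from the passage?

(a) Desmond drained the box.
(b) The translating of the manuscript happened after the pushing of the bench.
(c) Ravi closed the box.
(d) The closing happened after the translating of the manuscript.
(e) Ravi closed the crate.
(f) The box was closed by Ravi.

(b), (e)

(a) Not entailed — 'was draining' is progressive on an accomplishment; it does not entail the completed 'drained'.
(b) Entailed — the narrative places the pushing before the translating.
(c) Not entailed — Ravi closed the crate, not the box; the box belongs to the draining event.
(d) Not entailed — the narrative doesn't order the translating relative to the closing.
(e) Entailed — the original entails any weakening of itself; this just drops 'in the garden'.
(f) Not entailed — Ravi closed the crate, not the box; the box belongs to the draining event.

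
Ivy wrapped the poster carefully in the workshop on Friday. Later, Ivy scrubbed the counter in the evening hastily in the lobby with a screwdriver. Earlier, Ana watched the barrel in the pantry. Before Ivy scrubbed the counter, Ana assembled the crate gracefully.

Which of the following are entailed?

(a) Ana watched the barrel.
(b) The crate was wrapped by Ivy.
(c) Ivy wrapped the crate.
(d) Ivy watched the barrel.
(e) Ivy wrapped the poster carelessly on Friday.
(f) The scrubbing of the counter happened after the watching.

(a) Entailed — this follows by dropping conjuncts from the watching event's description.
(b) Not entailed — Ivy wrapped the poster, not the crate; the crate belongs to the assembling event.
(c) Not entailed — Ivy wrapped the poster, not the crate; the crate belongs to the assembling event.
(d) Not entailed — the passage has Ana watching the barrel, not Ivy.
(e) Not entailed — 'carelessly' adds a manner not in (and inconsistent with) the original.
(f) Entailed — the narrative places the watching before the scrubbing.

(a), (f)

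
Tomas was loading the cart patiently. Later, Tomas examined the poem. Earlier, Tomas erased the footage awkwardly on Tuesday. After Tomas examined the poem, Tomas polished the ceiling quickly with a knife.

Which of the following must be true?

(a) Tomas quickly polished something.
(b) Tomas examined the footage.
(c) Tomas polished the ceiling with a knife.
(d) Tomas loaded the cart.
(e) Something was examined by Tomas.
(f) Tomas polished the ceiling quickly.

(a), (c), (e), (f)

(a) Entailed — every conjunct here is already in the original polishing event.
(b) Not entailed — Tomas examined the poem, not the footage; the footage belongs to the erasing event.
(c) Entailed — the original entails any weakening of itself; this just drops 'quickly'.
(d) Not entailed — 'was loading' is progressive on an accomplishment; it does not entail the completed 'loaded'.
(e) Entailed — this follows by dropping conjuncts from the examining event's description.
(f) Entailed — dropping 'with a knife' leaves a sub-description the original still satisfies.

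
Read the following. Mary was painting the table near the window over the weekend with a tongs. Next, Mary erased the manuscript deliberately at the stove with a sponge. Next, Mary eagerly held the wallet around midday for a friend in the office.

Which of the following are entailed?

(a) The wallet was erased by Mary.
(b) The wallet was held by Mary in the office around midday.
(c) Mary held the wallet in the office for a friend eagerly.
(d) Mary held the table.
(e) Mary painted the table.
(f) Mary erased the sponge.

(a) Not entailed — Mary erased the manuscript, not the wallet; the wallet belongs to the holding event.
(b) Entailed — every conjunct here is already in the original holding event.
(c) Entailed — this follows by dropping conjuncts from the holding event's description.
(d) Not entailed — Mary held the wallet, not the table; the table belongs to the painting event.
(e) Not entailed — 'was painting' is progressive on an accomplishment; it does not entail the completed 'painted'.
(f) Not entailed — the sponge is the instrument, not what was erased.

(b), (c)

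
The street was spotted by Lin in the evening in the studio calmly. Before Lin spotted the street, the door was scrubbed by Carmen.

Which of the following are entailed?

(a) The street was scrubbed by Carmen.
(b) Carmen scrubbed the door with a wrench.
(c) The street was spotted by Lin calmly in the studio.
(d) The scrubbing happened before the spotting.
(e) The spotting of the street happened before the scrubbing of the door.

(a) Not entailed — Carmen scrubbed the door, not the street; the street belongs to the spotting event.
(b) Not entailed — 'with a wrench' adds information not in the original event.
(c) Entailed — the original entails any weakening of itself; this just drops 'in the evening'.
(d) Entailed — the narrative places the scrubbing before the spotting.
(e) Not entailed — the narrative places the scrubbing before the spotting, not after.

(c), (d)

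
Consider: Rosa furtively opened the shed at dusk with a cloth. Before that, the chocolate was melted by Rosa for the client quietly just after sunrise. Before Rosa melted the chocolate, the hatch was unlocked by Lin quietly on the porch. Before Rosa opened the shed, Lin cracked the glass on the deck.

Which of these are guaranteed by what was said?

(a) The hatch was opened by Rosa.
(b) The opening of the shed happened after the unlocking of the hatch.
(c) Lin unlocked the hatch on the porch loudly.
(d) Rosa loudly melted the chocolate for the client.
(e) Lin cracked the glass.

(a) Not entailed — Rosa opened the shed, not the hatch; the hatch belongs to the unlocking event.
(b) Entailed — the narrative places the unlocking before the opening.
(c) Not entailed — 'loudly' adds a manner not in (and inconsistent with) the original.
(d) Not entailed — 'loudly' adds a manner not in (and inconsistent with) the original.
(e) Entailed — this follows by dropping conjuncts from the cracking event's description.

(b), (e)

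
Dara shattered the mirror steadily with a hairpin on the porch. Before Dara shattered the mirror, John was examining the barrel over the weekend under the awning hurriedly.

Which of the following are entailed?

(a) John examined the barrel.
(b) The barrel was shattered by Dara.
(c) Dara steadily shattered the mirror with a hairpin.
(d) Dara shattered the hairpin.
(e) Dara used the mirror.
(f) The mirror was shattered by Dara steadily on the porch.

(a), (c), (f)

(a) Entailed — 'examine' is an activity; 'was examining' entails that some examining happened, so 'examined' holds.
(b) Not entailed — Dara shattered the mirror, not the barrel; the barrel belongs to the examining event.
(c) Entailed — this follows by dropping conjuncts from the shattering event's description.
(d) Not entailed — the hairpin is the instrument, not what was shattered.
(e) Not entailed — the mirror is the patient, not an instrument — Dara used a hairpin.
(f) Entailed — every conjunct here is already in the original shattering event.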